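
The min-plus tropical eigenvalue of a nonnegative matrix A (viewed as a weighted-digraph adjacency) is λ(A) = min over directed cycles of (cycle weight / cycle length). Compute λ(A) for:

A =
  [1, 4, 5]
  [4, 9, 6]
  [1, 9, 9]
λ(A) = 1

Enumerate directed cycles and compute their means (weight / length). Sample:
  cycle 0 → 0: weight = 1, length = 1, mean = 1/1 ≈ 1.000
  cycle 1 → 1: weight = 9, length = 1, mean = 9/1 ≈ 9.000
  cycle 2 → 2: weight = 9, length = 1, mean = 9/1 ≈ 9.000
  cycle 0 → 1 → 0: weight = 8, length = 2, mean = 8/2 ≈ 4.000
  cycle 0 → 2 → 0: weight = 6, length = 2, mean = 6/2 ≈ 3.000
  cycle 1 → 0 → 1: weight = 8, length = 2, mean = 8/2 ≈ 4.000
Minimum mean = 1.000, attained e.g. along the cycle 0 → 0 with weight 1 and length 1. So λ(A) = 1/1 = 1.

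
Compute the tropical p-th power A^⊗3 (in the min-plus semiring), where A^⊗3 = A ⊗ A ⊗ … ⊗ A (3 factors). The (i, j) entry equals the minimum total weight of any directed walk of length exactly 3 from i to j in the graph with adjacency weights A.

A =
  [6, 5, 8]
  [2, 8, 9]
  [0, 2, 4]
A^⊗3 =
  [12, 12, 15]
  [9, 12, 14]
  [7, 9, 12]

Each entry (A^⊗3)_ij equals the minimum over all length-3 walks i = v_0 → v_1 → … → v_3 = j of Σ_t A[v_t][v_{t+1}]. For example, for (i, j) = (0, 2) we minimise over 9 possible intermediate vertex sequences; the minimum is 15, attained along the walk 0 → 1 → 0 → 2.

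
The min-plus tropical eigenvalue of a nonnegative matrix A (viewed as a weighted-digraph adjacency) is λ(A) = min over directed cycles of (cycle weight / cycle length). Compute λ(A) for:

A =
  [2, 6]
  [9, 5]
λ(A) = 2

Enumerate directed cycles and compute their means (weight / length). Sample:
  cycle 0 → 0: weight = 2, length = 1, mean = 2/1 ≈ 2.000
  cycle 1 → 1: weight = 5, length = 1, mean = 5/1 ≈ 5.000
  cycle 0 → 1 → 0: weight = 15, length = 2, mean = 15/2 ≈ 7.500
  cycle 1 → 0 → 1: weight = 15, length = 2, mean = 15/2 ≈ 7.500
Minimum mean = 2.000, attained e.g. along the cycle 0 → 0 with weight 2 and length 1. So λ(A) = 2/1 = 2.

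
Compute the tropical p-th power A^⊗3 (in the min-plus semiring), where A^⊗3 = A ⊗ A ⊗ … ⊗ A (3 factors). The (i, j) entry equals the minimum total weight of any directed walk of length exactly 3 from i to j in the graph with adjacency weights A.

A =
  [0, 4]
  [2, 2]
A^⊗3 =
  [0, 4]
  [2, 6]

Each entry (A^⊗3)_ij equals the minimum over all length-3 walks i = v_0 → v_1 → … → v_3 = j of Σ_t A[v_t][v_{t+1}]. For example, for (i, j) = (0, 1) we minimise over 4 possible intermediate vertex sequences; the minimum is 4, attained along the walk 0 → 0 → 0 → 1.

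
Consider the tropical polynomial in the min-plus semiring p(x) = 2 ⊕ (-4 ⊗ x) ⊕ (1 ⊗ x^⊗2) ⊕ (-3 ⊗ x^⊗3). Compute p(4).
p(4) = 0

A tropical monomial a ⊗ x^⊗i evaluates to a + i · x. Evaluating each term at x = 4:
  Term 0 contributes 2 + 0 · 4 = 2
  Term 1 contributes -4 + 1 · 4 = 0
  Term 2 contributes 1 + 2 · 4 = 9
  Term 3 contributes -3 + 3 · 4 = 9
p(4) = ⊕ of these = min[2, 0, 9, 9] = 0.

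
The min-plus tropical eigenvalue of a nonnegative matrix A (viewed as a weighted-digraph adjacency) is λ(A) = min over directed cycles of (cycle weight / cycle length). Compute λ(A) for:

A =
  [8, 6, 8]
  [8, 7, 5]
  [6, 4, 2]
λ(A) = 2

Enumerate directed cycles and compute their means (weight / length). Sample:
  cycle 0 → 0: weight = 8, length = 1, mean = 8/1 ≈ 8.000
  cycle 1 → 1: weight = 7, length = 1, mean = 7/1 ≈ 7.000
  cycle 2 → 2: weight = 2, length = 1, mean = 2/1 ≈ 2.000
  cycle 0 → 1 → 0: weight = 14, length = 2, mean = 14/2 ≈ 7.000
  cycle 0 → 2 → 0: weight = 14, length = 2, mean = 14/2 ≈ 7.000
  cycle 1 → 0 → 1: weight = 14, length = 2, mean = 14/2 ≈ 7.000
Minimum mean = 2.000, attained e.g. along the cycle 2 → 2 with weight 2 and length 1. So λ(A) = 2/1 = 2.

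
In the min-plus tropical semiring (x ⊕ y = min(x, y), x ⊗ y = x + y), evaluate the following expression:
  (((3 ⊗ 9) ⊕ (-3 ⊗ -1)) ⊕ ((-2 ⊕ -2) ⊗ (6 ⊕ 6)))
(((3 ⊗ 9) ⊕ (-3 ⊗ -1)) ⊕ ((-2 ⊕ -2) ⊗ (6 ⊕ 6))) = -4

Expand innermost to outermost. Recall ⊕ takes the minimum of its arguments and ⊗ takes their sum. Working out the expression (((3 ⊗ 9) ⊕ (-3 ⊗ -1)) ⊕ ((-2 ⊕ -2) ⊗ (6 ⊕ 6))) gives -4.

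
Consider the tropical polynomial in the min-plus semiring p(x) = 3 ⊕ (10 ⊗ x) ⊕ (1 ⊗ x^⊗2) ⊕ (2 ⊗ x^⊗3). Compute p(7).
p(7) = 3

A tropical monomial a ⊗ x^⊗i evaluates to a + i · x. Evaluating each term at x = 7:
  Term 0 contributes 3 + 0 · 7 = 3
  Term 1 contributes 10 + 1 · 7 = 17
  Term 2 contributes 1 + 2 · 7 = 15
  Term 3 contributes 2 + 3 · 7 = 23
p(7) = ⊕ of these = min[3, 17, 15, 23] = 3.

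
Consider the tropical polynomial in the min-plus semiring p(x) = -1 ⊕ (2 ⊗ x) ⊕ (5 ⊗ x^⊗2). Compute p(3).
p(3) = -1

A tropical monomial a ⊗ x^⊗i evaluates to a + i · x. Evaluating each term at x = 3:
  Term 0 contributes -1 + 0 · 3 = -1
  Term 1 contributes 2 + 1 · 3 = 5
  Term 2 contributes 5 + 2 · 3 = 11
p(3) = ⊕ of these = min[-1, 5, 11] = -1.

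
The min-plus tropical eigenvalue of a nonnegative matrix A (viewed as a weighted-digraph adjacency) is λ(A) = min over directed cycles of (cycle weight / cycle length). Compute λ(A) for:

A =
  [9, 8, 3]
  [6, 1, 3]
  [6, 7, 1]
λ(A) = 1

Enumerate directed cycles and compute their means (weight / length). Sample:
  cycle 0 → 0: weight = 9, length = 1, mean = 9/1 ≈ 9.000
  cycle 1 → 1: weight = 1, length = 1, mean = 1/1 ≈ 1.000
  cycle 2 → 2: weight = 1, length = 1, mean = 1/1 ≈ 1.000
  cycle 0 → 1 → 0: weight = 14, length = 2, mean = 14/2 ≈ 7.000
  cycle 0 → 2 → 0: weight = 9, length = 2, mean = 9/2 ≈ 4.500
  cycle 1 → 0 → 1: weight = 14, length = 2, mean = 14/2 ≈ 7.000
Minimum mean = 1.000, attained e.g. along the cycle 1 → 1 with weight 1 and length 1. So λ(A) = 1/1 = 1.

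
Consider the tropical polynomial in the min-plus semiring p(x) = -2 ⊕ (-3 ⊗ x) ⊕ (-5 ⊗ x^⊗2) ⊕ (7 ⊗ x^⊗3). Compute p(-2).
p(-2) = -9

A tropical monomial a ⊗ x^⊗i evaluates to a + i · x. Evaluating each term at x = -2:
  Term 0 contributes -2 + 0 · -2 = -2
  Term 1 contributes -3 + 1 · -2 = -5
  Term 2 contributes -5 + 2 · -2 = -9
  Term 3 contributes 7 + 3 · -2 = 1
p(-2) = ⊕ of these = min[-2, -5, -9, 1] = -9.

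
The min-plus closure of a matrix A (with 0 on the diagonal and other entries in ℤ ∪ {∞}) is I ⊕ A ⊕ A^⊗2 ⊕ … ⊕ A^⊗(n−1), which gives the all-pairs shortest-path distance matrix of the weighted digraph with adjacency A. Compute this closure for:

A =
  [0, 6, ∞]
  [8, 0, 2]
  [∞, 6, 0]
Closure =
  [0, 6, 8]
  [8, 0, 2]
  [14, 6, 0]

This is the Floyd-Warshall all-pairs shortest-path computation. For each intermediate vertex k = 0, 1, …, 2, update dist[i][j] ← min(dist[i][j], dist[i][k] + dist[k][j]). The final matrix gives, for each (i, j), the minimum total weight of any directed path from i to j (possibly empty when i = j).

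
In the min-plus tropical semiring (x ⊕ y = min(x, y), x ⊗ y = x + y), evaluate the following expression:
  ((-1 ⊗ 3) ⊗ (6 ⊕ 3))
((-1 ⊗ 3) ⊗ (6 ⊕ 3)) = 5

Expand innermost to outermost. Recall ⊕ takes the minimum of its arguments and ⊗ takes their sum. Working out the expression ((-1 ⊗ 3) ⊗ (6 ⊕ 3)) gives 5.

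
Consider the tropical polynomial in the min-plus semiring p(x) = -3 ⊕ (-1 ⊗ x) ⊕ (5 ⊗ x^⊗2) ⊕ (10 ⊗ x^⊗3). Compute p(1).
p(1) = -3

A tropical monomial a ⊗ x^⊗i evaluates to a + i · x. Evaluating each term at x = 1:
  Term 0 contributes -3 + 0 · 1 = -3
  Term 1 contributes -1 + 1 · 1 = 0
  Term 2 contributes 5 + 2 · 1 = 7
  Term 3 contributes 10 + 3 · 1 = 13
p(1) = ⊕ of these = min[-3, 0, 7, 13] = -3.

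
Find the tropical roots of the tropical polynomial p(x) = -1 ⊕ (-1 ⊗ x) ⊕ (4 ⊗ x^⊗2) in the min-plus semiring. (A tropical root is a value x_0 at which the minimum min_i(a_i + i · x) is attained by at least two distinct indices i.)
Roots: {-5, 0}

Each tropical root is a break point of the lower envelope of the lines y = a_i + i · x (there are 3 lines, with slopes 0, 1, ..., 2). Only the lines that attain the minimum somewhere contribute to roots; other lines are dominated. Here the surviving (envelope) indices are i = 2, i = 1, i = 0.
Intersections between consecutive envelope lines give the roots: for adjacent envelope indices i < j the intersection is x = (a_i − a_j) / (j − i). Reading off the sorted break points: {-5, 0}.
Verification: at each break x_0, at least two indices attain the minimum of min_i(a_i + i · x_0).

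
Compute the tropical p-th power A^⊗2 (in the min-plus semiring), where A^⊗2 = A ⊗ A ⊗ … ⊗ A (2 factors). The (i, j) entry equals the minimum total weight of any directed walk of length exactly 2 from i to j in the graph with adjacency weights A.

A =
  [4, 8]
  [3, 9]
A^⊗2 =
  [8, 12]
  [7, 11]

Each entry (A^⊗2)_ij equals the minimum over all length-2 walks i = v_0 → v_1 → … → v_2 = j of Σ_t A[v_t][v_{t+1}]. For example, for (i, j) = (0, 1) we minimise over 2 possible intermediate vertex sequences; the minimum is 12, attained along the walk 0 → 0 → 1.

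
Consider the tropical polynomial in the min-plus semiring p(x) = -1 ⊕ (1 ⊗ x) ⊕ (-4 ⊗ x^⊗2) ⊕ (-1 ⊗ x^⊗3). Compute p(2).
p(2) = -1

A tropical monomial a ⊗ x^⊗i evaluates to a + i · x. Evaluating each term at x = 2:
  Term 0 contributes -1 + 0 · 2 = -1
  Term 1 contributes 1 + 1 · 2 = 3
  Term 2 contributes -4 + 2 · 2 = 0
  Term 3 contributes -1 + 3 · 2 = 5
p(2) = ⊕ of these = min[-1, 3, 0, 5] = -1.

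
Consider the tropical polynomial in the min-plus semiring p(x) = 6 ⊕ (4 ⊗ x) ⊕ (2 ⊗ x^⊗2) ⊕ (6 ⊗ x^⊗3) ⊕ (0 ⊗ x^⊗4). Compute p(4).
p(4) = 6

A tropical monomial a ⊗ x^⊗i evaluates to a + i · x. Evaluating each term at x = 4:
  Term 0 contributes 6 + 0 · 4 = 6
  Term 1 contributes 4 + 1 · 4 = 8
  Term 2 contributes 2 + 2 · 4 = 10
  Term 3 contributes 6 + 3 · 4 = 18
  Term 4 contributes 0 + 4 · 4 = 16
p(4) = ⊕ of these = min[6, 8, 10, 18, 16] = 6.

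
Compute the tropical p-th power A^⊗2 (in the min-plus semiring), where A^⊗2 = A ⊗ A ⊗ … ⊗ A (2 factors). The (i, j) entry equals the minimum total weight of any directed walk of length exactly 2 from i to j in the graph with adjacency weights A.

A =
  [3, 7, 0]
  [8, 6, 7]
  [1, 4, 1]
A^⊗2 =
  [1, 4, 1]
  [8, 11, 8]
  [2, 5, 1]

Each entry (A^⊗2)_ij equals the minimum over all length-2 walks i = v_0 → v_1 → … → v_2 = j of Σ_t A[v_t][v_{t+1}]. For example, for (i, j) = (0, 2) we minimise over 3 possible intermediate vertex sequences; the minimum is 1, attained along the walk 0 → 2 → 2.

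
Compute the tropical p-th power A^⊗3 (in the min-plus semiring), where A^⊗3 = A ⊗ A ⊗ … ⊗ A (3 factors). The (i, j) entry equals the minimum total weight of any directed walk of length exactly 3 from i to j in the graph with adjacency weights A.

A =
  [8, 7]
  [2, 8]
A^⊗3 =
  [17, 16]
  [11, 17]

Each entry (A^⊗3)_ij equals the minimum over all length-3 walks i = v_0 → v_1 → … → v_3 = j of Σ_t A[v_t][v_{t+1}]. For example, for (i, j) = (0, 1) we minimise over 4 possible intermediate vertex sequences; the minimum is 16, attained along the walk 0 → 1 → 0 → 1.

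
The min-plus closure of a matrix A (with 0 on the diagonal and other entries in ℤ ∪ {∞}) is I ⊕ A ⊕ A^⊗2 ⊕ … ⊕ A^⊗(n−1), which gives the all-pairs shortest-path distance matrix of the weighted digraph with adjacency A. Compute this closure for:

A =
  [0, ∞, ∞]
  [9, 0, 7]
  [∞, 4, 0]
Closure =
  [0, ∞, ∞]
  [9, 0, 7]
  [13, 4, 0]

This is the Floyd-Warshall all-pairs shortest-path computation. For each intermediate vertex k = 0, 1, …, 2, update dist[i][j] ← min(dist[i][j], dist[i][k] + dist[k][j]). The final matrix gives, for each (i, j), the minimum total weight of any directed path from i to j (possibly empty when i = j).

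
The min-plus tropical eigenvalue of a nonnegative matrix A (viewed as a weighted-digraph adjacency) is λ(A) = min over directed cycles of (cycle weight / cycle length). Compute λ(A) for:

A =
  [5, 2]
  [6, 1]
λ(A) = 1

Enumerate directed cycles and compute their means (weight / length). Sample:
  cycle 0 → 0: weight = 5, length = 1, mean = 5/1 ≈ 5.000
  cycle 1 → 1: weight = 1, length = 1, mean = 1/1 ≈ 1.000
  cycle 0 → 1 → 0: weight = 8, length = 2, mean = 8/2 ≈ 4.000
  cycle 1 → 0 → 1: weight = 8, length = 2, mean = 8/2 ≈ 4.000
Minimum mean = 1.000, attained e.g. along the cycle 1 → 1 with weight 1 and length 1. So λ(A) = 1/1 = 1.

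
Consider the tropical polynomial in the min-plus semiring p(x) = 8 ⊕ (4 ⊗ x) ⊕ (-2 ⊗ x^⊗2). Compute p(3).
p(3) = 4

A tropical monomial a ⊗ x^⊗i evaluates to a + i · x. Evaluating each term at x = 3:
  Term 0 contributes 8 + 0 · 3 = 8
  Term 1 contributes 4 + 1 · 3 = 7
  Term 2 contributes -2 + 2 · 3 = 4
p(3) = ⊕ of these = min[8, 7, 4] = 4.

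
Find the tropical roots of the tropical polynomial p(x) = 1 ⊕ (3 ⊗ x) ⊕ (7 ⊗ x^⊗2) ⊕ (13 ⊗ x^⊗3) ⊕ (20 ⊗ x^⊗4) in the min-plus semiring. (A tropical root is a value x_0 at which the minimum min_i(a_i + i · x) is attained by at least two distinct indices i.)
Roots: {-7, -6, -4, -2}

Each tropical root is a break point of the lower envelope of the lines y = a_i + i · x (there are 5 lines, with slopes 0, 1, ..., 4). Only the lines that attain the minimum somewhere contribute to roots; other lines are dominated. Here the surviving (envelope) indices are i = 4, i = 3, i = 2, i = 1, i = 0.
Intersections between consecutive envelope lines give the roots: for adjacent envelope indices i < j the intersection is x = (a_i − a_j) / (j − i). Reading off the sorted break points: {-7, -6, -4, -2}.
Verification: at each break x_0, at least two indices attain the minimum of min_i(a_i + i · x_0).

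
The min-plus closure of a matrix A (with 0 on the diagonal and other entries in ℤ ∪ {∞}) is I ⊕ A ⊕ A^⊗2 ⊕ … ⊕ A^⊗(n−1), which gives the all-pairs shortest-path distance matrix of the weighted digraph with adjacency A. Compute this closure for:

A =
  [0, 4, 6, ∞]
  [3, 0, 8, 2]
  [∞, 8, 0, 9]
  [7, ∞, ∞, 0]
Closure =
  [0, 4, 6, 6]
  [3, 0, 8, 2]
  [11, 8, 0, 9]
  [7, 11, 13, 0]

This is the Floyd-Warshall all-pairs shortest-path computation. For each intermediate vertex k = 0, 1, …, 3, update dist[i][j] ← min(dist[i][j], dist[i][k] + dist[k][j]). The final matrix gives, for each (i, j), the minimum total weight of any directed path from i to j (possibly empty when i = j).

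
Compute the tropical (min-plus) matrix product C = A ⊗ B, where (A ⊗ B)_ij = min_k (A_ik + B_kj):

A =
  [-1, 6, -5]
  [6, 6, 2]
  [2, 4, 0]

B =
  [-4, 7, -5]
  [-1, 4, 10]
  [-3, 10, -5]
A ⊗ B =
  [-8, 5, -10]
  [-1, 10, -3]
  [-3, 8, -5]

Apply the min-plus product entry-by-entry:
  C[0][0] = min over k of (A[0][0] + B[0][0] = -1 + -4 = -5, A[0][1] + B[1][0] = 6 + -1 = 5, A[0][2] + B[2][0] = -5 + -3 = -8) = -8 (attained at k = 2)
  C[0][1] = min over k of (A[0][0] + B[0][1] = -1 + 7 = 6, A[0][1] + B[1][1] = 6 + 4 = 10, A[0][2] + B[2][1] = -5 + 10 = 5) = 5 (attained at k = 2)
  C[0][2] = min over k of (A[0][0] + B[0][2] = -1 + -5 = -6, A[0][1] + B[1][2] = 6 + 10 = 16, A[0][2] + B[2][2] = -5 + -5 = -10) = -10 (attained at k = 2)
  C[1][0] = min over k of (A[1][0] + B[0][0] = 6 + -4 = 2, A[1][1] + B[1][0] = 6 + -1 = 5, A[1][2] + B[2][0] = 2 + -3 = -1) = -1 (attained at k = 2)
  C[1][1] = min over k of (A[1][0] + B[0][1] = 6 + 7 = 13, A[1][1] + B[1][1] = 6 + 4 = 10, A[1][2] + B[2][1] = 2 + 10 = 12) = 10 (attained at k = 1)
  C[1][2] = min over k of (A[1][0] + B[0][2] = 6 + -5 = 1, A[1][1] + B[1][2] = 6 + 10 = 16, A[1][2] + B[2][2] = 2 + -5 = -3) = -3 (attained at k = 2)
  C[2][0] = min over k of (A[2][0] + B[0][0] = 2 + -4 = -2, A[2][1] + B[1][0] = 4 + -1 = 3, A[2][2] + B[2][0] = 0 + -3 = -3) = -3 (attained at k = 2)
  C[2][1] = min over k of (A[2][0] + B[0][1] = 2 + 7 = 9, A[2][1] + B[1][1] = 4 + 4 = 8, A[2][2] + B[2][1] = 0 + 10 = 10) = 8 (attained at k = 1)
  C[2][2] = min over k of (A[2][0] + B[0][2] = 2 + -5 = -3, A[2][1] + B[1][2] = 4 + 10 = 14, A[2][2] + B[2][2] = 0 + -5 = -5) = -5 (attained at k = 2)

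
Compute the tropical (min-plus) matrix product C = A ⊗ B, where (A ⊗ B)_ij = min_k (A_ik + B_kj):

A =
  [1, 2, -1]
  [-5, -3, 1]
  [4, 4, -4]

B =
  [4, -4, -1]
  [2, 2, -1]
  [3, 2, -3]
A ⊗ B =
  [2, -3, -4]
  [-1, -9, -6]
  [-1, -2, -7]

Apply the min-plus product entry-by-entry:
  C[0][0] = min over k of (A[0][0] + B[0][0] = 1 + 4 = 5, A[0][1] + B[1][0] = 2 + 2 = 4, A[0][2] + B[2][0] = -1 + 3 = 2) = 2 (attained at k = 2)
  C[0][1] = min over k of (A[0][0] + B[0][1] = 1 + -4 = -3, A[0][1] + B[1][1] = 2 + 2 = 4, A[0][2] + B[2][1] = -1 + 2 = 1) = -3 (attained at k = 0)
  C[0][2] = min over k of (A[0][0] + B[0][2] = 1 + -1 = 0, A[0][1] + B[1][2] = 2 + -1 = 1, A[0][2] + B[2][2] = -1 + -3 = -4) = -4 (attained at k = 2)
  C[1][0] = min over k of (A[1][0] + B[0][0] = -5 + 4 = -1, A[1][1] + B[1][0] = -3 + 2 = -1, A[1][2] + B[2][0] = 1 + 3 = 4) = -1 (attained at k = 0)
  C[1][1] = min over k of (A[1][0] + B[0][1] = -5 + -4 = -9, A[1][1] + B[1][1] = -3 + 2 = -1, A[1][2] + B[2][1] = 1 + 2 = 3) = -9 (attained at k = 0)
  C[1][2] = min over k of (A[1][0] + B[0][2] = -5 + -1 = -6, A[1][1] + B[1][2] = -3 + -1 = -4, A[1][2] + B[2][2] = 1 + -3 = -2) = -6 (attained at k = 0)
  C[2][0] = min over k of (A[2][0] + B[0][0] = 4 + 4 = 8, A[2][1] + B[1][0] = 4 + 2 = 6, A[2][2] + B[2][0] = -4 + 3 = -1) = -1 (attained at k = 2)
  C[2][1] = min over k of (A[2][0] + B[0][1] = 4 + -4 = 0, A[2][1] + B[1][1] = 4 + 2 = 6, A[2][2] + B[2][1] = -4 + 2 = -2) = -2 (attained at k = 2)
  C[2][2] = min over k of (A[2][0] + B[0][2] = 4 + -1 = 3, A[2][1] + B[1][2] = 4 + -1 = 3, A[2][2] + B[2][2] = -4 + -3 = -7) = -7 (attained at k = 2)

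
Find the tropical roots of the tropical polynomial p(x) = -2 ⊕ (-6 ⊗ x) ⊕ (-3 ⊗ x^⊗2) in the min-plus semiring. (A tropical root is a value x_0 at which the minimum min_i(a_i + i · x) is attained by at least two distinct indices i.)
Roots: {-3, 4}

Each tropical root is a break point of the lower envelope of the lines y = a_i + i · x (there are 3 lines, with slopes 0, 1, ..., 2). Only the lines that attain the minimum somewhere contribute to roots; other lines are dominated. Here the surviving (envelope) indices are i = 2, i = 1, i = 0.
Intersections between consecutive envelope lines give the roots: for adjacent envelope indices i < j the intersection is x = (a_i − a_j) / (j − i). Reading off the sorted break points: {-3, 4}.
Verification: at each break x_0, at least two indices attain the minimum of min_i(a_i + i · x_0).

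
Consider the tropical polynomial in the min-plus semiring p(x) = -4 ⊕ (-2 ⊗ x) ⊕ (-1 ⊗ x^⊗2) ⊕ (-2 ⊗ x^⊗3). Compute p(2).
p(2) = -4

A tropical monomial a ⊗ x^⊗i evaluates to a + i · x. Evaluating each term at x = 2:
  Term 0 contributes -4 + 0 · 2 = -4
  Term 1 contributes -2 + 1 · 2 = 0
  Term 2 contributes -1 + 2 · 2 = 3
  Term 3 contributes -2 + 3 · 2 = 4
p(2) = ⊕ of these = min[-4, 0, 3, 4] = -4.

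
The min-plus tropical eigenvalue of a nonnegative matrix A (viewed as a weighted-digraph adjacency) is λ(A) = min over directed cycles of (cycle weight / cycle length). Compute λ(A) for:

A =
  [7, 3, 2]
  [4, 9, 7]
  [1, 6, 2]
λ(A) = 3/2

Enumerate directed cycles and compute their means (weight / length). Sample:
  cycle 0 → 0: weight = 7, length = 1, mean = 7/1 ≈ 7.000
  cycle 1 → 1: weight = 9, length = 1, mean = 9/1 ≈ 9.000
  cycle 2 → 2: weight = 2, length = 1, mean = 2/1 ≈ 2.000
  cycle 0 → 1 → 0: weight = 7, length = 2, mean = 7/2 ≈ 3.500
  cycle 0 → 2 → 0: weight = 3, length = 2, mean = 3/2 ≈ 1.500
  cycle 1 → 0 → 1: weight = 7, length = 2, mean = 7/2 ≈ 3.500
Minimum mean = 1.500, attained e.g. along the cycle 0 → 2 → 0 with weight 3 and length 2. So λ(A) = 3/2 = 3/2.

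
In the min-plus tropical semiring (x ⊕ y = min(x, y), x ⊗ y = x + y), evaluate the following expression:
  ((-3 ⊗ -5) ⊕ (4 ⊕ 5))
((-3 ⊗ -5) ⊕ (4 ⊕ 5)) = -8

Expand innermost to outermost. Recall ⊕ takes the minimum of its arguments and ⊗ takes their sum. Working out the expression ((-3 ⊗ -5) ⊕ (4 ⊕ 5)) gives -8.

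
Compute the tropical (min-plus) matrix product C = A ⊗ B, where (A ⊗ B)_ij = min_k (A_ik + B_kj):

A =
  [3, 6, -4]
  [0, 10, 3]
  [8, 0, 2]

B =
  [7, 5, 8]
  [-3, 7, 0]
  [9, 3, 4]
A ⊗ B =
  [3, -1, 0]
  [7, 5, 7]
  [-3, 5, 0]

Apply the min-plus product entry-by-entry:
  C[0][0] = min over k of (A[0][0] + B[0][0] = 3 + 7 = 10, A[0][1] + B[1][0] = 6 + -3 = 3, A[0][2] + B[2][0] = -4 + 9 = 5) = 3 (attained at k = 1)
  C[0][1] = min over k of (A[0][0] + B[0][1] = 3 + 5 = 8, A[0][1] + B[1][1] = 6 + 7 = 13, A[0][2] + B[2][1] = -4 + 3 = -1) = -1 (attained at k = 2)
  C[0][2] = min over k of (A[0][0] + B[0][2] = 3 + 8 = 11, A[0][1] + B[1][2] = 6 + 0 = 6, A[0][2] + B[2][2] = -4 + 4 = 0) = 0 (attained at k = 2)
  C[1][0] = min over k of (A[1][0] + B[0][0] = 0 + 7 = 7, A[1][1] + B[1][0] = 10 + -3 = 7, A[1][2] + B[2][0] = 3 + 9 = 12) = 7 (attained at k = 0)
  C[1][1] = min over k of (A[1][0] + B[0][1] = 0 + 5 = 5, A[1][1] + B[1][1] = 10 + 7 = 17, A[1][2] + B[2][1] = 3 + 3 = 6) = 5 (attained at k = 0)
  C[1][2] = min over k of (A[1][0] + B[0][2] = 0 + 8 = 8, A[1][1] + B[1][2] = 10 + 0 = 10, A[1][2] + B[2][2] = 3 + 4 = 7) = 7 (attained at k = 2)
  C[2][0] = min over k of (A[2][0] + B[0][0] = 8 + 7 = 15, A[2][1] + B[1][0] = 0 + -3 = -3, A[2][2] + B[2][0] = 2 + 9 = 11) = -3 (attained at k = 1)
  C[2][1] = min over k of (A[2][0] + B[0][1] = 8 + 5 = 13, A[2][1] + B[1][1] = 0 + 7 = 7, A[2][2] + B[2][1] = 2 + 3 = 5) = 5 (attained at k = 2)
  C[2][2] = min over k of (A[2][0] + B[0][2] = 8 + 8 = 16, A[2][1] + B[1][2] = 0 + 0 = 0, A[2][2] + B[2][2] = 2 + 4 = 6) = 0 (attained at k = 1)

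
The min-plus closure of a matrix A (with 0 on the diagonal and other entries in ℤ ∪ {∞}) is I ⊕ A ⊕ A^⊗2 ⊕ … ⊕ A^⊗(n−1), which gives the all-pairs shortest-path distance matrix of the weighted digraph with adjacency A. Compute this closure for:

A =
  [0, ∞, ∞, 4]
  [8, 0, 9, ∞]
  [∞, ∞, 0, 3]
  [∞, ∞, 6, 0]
Closure =
  [0, ∞, 10, 4]
  [8, 0, 9, 12]
  [∞, ∞, 0, 3]
  [∞, ∞, 6, 0]

This is the Floyd-Warshall all-pairs shortest-path computation. For each intermediate vertex k = 0, 1, …, 3, update dist[i][j] ← min(dist[i][j], dist[i][k] + dist[k][j]). The final matrix gives, for each (i, j), the minimum total weight of any directed path from i to j (possibly empty when i = j).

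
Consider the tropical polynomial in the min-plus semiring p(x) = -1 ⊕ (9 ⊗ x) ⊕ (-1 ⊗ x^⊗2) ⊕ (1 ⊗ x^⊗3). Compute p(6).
p(6) = -1

A tropical monomial a ⊗ x^⊗i evaluates to a + i · x. Evaluating each term at x = 6:
  Term 0 contributes -1 + 0 · 6 = -1
  Term 1 contributes 9 + 1 · 6 = 15
  Term 2 contributes -1 + 2 · 6 = 11
  Term 3 contributes 1 + 3 · 6 = 19
p(6) = ⊕ of these = min[-1, 15, 11, 19] = -1.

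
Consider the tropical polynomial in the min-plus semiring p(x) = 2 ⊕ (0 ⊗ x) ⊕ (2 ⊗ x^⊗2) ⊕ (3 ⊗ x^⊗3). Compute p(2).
p(2) = 2

A tropical monomial a ⊗ x^⊗i evaluates to a + i · x. Evaluating each term at x = 2:
  Term 0 contributes 2 + 0 · 2 = 2
  Term 1 contributes 0 + 1 · 2 = 2
  Term 2 contributes 2 + 2 · 2 = 6
  Term 3 contributes 3 + 3 · 2 = 9
p(2) = ⊕ of these = min[2, 2, 6, 9] = 2.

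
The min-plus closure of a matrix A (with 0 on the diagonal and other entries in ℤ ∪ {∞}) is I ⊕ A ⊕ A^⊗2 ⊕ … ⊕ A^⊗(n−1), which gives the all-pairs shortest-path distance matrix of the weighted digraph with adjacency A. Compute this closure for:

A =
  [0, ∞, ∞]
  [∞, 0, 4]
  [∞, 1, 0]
Closure =
  [0, ∞, ∞]
  [∞, 0, 4]
  [∞, 1, 0]

This is the Floyd-Warshall all-pairs shortest-path computation. For each intermediate vertex k = 0, 1, …, 2, update dist[i][j] ← min(dist[i][j], dist[i][k] + dist[k][j]). The final matrix gives, for each (i, j), the minimum total weight of any directed path from i to j (possibly empty when i = j).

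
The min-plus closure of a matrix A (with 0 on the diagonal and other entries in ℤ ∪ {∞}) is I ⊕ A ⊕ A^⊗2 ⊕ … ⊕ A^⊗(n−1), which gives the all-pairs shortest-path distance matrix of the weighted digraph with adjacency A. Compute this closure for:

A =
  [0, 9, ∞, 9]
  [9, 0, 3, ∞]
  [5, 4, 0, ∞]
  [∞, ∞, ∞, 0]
Closure =
  [0, 9, 12, 9]
  [8, 0, 3, 17]
  [5, 4, 0, 14]
  [∞, ∞, ∞, 0]

This is the Floyd-Warshall all-pairs shortest-path computation. For each intermediate vertex k = 0, 1, …, 3, update dist[i][j] ← min(dist[i][j], dist[i][k] + dist[k][j]). The final matrix gives, for each (i, j), the minimum total weight of any directed path from i to j (possibly empty when i = j).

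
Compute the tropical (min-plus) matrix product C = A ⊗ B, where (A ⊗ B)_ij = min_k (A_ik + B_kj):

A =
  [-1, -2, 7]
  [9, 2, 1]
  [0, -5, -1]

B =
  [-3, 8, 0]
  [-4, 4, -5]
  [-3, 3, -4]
A ⊗ B =
  [-6, 2, -7]
  [-2, 4, -3]
  [-9, -1, -10]

Apply the min-plus product entry-by-entry:
  C[0][0] = min over k of (A[0][0] + B[0][0] = -1 + -3 = -4, A[0][1] + B[1][0] = -2 + -4 = -6, A[0][2] + B[2][0] = 7 + -3 = 4) = -6 (attained at k = 1)
  C[0][1] = min over k of (A[0][0] + B[0][1] = -1 + 8 = 7, A[0][1] + B[1][1] = -2 + 4 = 2, A[0][2] + B[2][1] = 7 + 3 = 10) = 2 (attained at k = 1)
  C[0][2] = min over k of (A[0][0] + B[0][2] = -1 + 0 = -1, A[0][1] + B[1][2] = -2 + -5 = -7, A[0][2] + B[2][2] = 7 + -4 = 3) = -7 (attained at k = 1)
  C[1][0] = min over k of (A[1][0] + B[0][0] = 9 + -3 = 6, A[1][1] + B[1][0] = 2 + -4 = -2, A[1][2] + B[2][0] = 1 + -3 = -2) = -2 (attained at k = 1)
  C[1][1] = min over k of (A[1][0] + B[0][1] = 9 + 8 = 17, A[1][1] + B[1][1] = 2 + 4 = 6, A[1][2] + B[2][1] = 1 + 3 = 4) = 4 (attained at k = 2)
  C[1][2] = min over k of (A[1][0] + B[0][2] = 9 + 0 = 9, A[1][1] + B[1][2] = 2 + -5 = -3, A[1][2] + B[2][2] = 1 + -4 = -3) = -3 (attained at k = 1)
  C[2][0] = min over k of (A[2][0] + B[0][0] = 0 + -3 = -3, A[2][1] + B[1][0] = -5 + -4 = -9, A[2][2] + B[2][0] = -1 + -3 = -4) = -9 (attained at k = 1)
  C[2][1] = min over k of (A[2][0] + B[0][1] = 0 + 8 = 8, A[2][1] + B[1][1] = -5 + 4 = -1, A[2][2] + B[2][1] = -1 + 3 = 2) = -1 (attained at k = 1)
  C[2][2] = min over k of (A[2][0] + B[0][2] = 0 + 0 = 0, A[2][1] + B[1][2] = -5 + -5 = -10, A[2][2] + B[2][2] = -1 + -4 = -5) = -10 (attained at k = 1)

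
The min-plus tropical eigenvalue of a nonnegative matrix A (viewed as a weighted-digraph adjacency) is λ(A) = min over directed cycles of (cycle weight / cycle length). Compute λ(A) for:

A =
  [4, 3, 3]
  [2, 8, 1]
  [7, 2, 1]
λ(A) = 1

Enumerate directed cycles and compute their means (weight / length). Sample:
  cycle 0 → 0: weight = 4, length = 1, mean = 4/1 ≈ 4.000
  cycle 1 → 1: weight = 8, length = 1, mean = 8/1 ≈ 8.000
  cycle 2 → 2: weight = 1, length = 1, mean = 1/1 ≈ 1.000
  cycle 0 → 1 → 0: weight = 5, length = 2, mean = 5/2 ≈ 2.500
  cycle 0 → 2 → 0: weight = 10, length = 2, mean = 10/2 ≈ 5.000
  cycle 1 → 0 → 1: weight = 5, length = 2, mean = 5/2 ≈ 2.500
Minimum mean = 1.000, attained e.g. along the cycle 2 → 2 with weight 1 and length 1. So λ(A) = 1/1 = 1.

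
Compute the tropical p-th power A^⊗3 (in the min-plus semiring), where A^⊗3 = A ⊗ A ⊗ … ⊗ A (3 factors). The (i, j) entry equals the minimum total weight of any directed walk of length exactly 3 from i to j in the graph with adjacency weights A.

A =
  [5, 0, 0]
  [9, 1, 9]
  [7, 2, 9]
A^⊗3 =
  [10, 2, 7]
  [11, 3, 10]
  [12, 4, 11]

Each entry (A^⊗3)_ij equals the minimum over all length-3 walks i = v_0 → v_1 → … → v_3 = j of Σ_t A[v_t][v_{t+1}]. For example, for (i, j) = (0, 2) we minimise over 9 possible intermediate vertex sequences; the minimum is 7, attained along the walk 0 → 2 → 0 → 2.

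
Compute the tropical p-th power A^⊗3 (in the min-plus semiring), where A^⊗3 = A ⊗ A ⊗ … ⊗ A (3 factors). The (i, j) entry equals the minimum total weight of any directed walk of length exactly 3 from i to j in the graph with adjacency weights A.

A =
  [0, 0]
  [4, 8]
A^⊗3 =
  [0, 0]
  [4, 4]

Each entry (A^⊗3)_ij equals the minimum over all length-3 walks i = v_0 → v_1 → … → v_3 = j of Σ_t A[v_t][v_{t+1}]. For example, for (i, j) = (0, 1) we minimise over 4 possible intermediate vertex sequences; the minimum is 0, attained along the walk 0 → 0 → 0 → 1.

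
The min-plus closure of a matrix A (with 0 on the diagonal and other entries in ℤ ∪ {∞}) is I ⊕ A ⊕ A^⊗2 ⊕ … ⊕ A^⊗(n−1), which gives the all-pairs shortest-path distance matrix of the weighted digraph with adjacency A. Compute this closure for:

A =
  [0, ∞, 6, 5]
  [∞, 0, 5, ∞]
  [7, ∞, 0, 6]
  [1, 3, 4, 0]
Closure =
  [0, 8, 6, 5]
  [12, 0, 5, 11]
  [7, 9, 0, 6]
  [1, 3, 4, 0]

This is the Floyd-Warshall all-pairs shortest-path computation. For each intermediate vertex k = 0, 1, …, 3, update dist[i][j] ← min(dist[i][j], dist[i][k] + dist[k][j]). The final matrix gives, for each (i, j), the minimum total weight of any directed path from i to j (possibly empty when i = j).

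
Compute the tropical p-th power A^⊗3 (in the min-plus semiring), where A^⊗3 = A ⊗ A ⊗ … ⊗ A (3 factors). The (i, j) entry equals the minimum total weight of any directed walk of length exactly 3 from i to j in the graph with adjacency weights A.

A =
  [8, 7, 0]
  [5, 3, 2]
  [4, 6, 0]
A^⊗3 =
  [4, 6, 0]
  [6, 8, 2]
  [4, 6, 0]

Each entry (A^⊗3)_ij equals the minimum over all length-3 walks i = v_0 → v_1 → … → v_3 = j of Σ_t A[v_t][v_{t+1}]. For example, for (i, j) = (0, 2) we minimise over 9 possible intermediate vertex sequences; the minimum is 0, attained along the walk 0 → 2 → 2 → 2.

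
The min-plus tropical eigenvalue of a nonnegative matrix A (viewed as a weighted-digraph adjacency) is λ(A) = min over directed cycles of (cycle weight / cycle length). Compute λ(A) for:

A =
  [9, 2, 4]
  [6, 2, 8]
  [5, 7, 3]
λ(A) = 2

Enumerate directed cycles and compute their means (weight / length). Sample:
  cycle 0 → 0: weight = 9, length = 1, mean = 9/1 ≈ 9.000
  cycle 1 → 1: weight = 2, length = 1, mean = 2/1 ≈ 2.000
  cycle 2 → 2: weight = 3, length = 1, mean = 3/1 ≈ 3.000
  cycle 0 → 1 → 0: weight = 8, length = 2, mean = 8/2 ≈ 4.000
  cycle 0 → 2 → 0: weight = 9, length = 2, mean = 9/2 ≈ 4.500
  cycle 1 → 0 → 1: weight = 8, length = 2, mean = 8/2 ≈ 4.000
Minimum mean = 2.000, attained e.g. along the cycle 1 → 1 with weight 2 and length 1. So λ(A) = 2/1 = 2.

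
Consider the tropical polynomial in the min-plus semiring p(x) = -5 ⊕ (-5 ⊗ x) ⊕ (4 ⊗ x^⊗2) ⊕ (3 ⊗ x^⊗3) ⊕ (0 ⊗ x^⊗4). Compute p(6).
p(6) = -5

A tropical monomial a ⊗ x^⊗i evaluates to a + i · x. Evaluating each term at x = 6:
  Term 0 contributes -5 + 0 · 6 = -5
  Term 1 contributes -5 + 1 · 6 = 1
  Term 2 contributes 4 + 2 · 6 = 16
  Term 3 contributes 3 + 3 · 6 = 21
  Term 4 contributes 0 + 4 · 6 = 24
p(6) = ⊕ of these = min[-5, 1, 16, 21, 24] = -5.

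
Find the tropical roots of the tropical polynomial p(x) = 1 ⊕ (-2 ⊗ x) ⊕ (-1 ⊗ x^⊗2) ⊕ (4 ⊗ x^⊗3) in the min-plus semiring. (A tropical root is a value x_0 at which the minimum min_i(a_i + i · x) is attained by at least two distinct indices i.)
Roots: {-5, -1, 3}

Each tropical root is a break point of the lower envelope of the lines y = a_i + i · x (there are 4 lines, with slopes 0, 1, ..., 3). Only the lines that attain the minimum somewhere contribute to roots; other lines are dominated. Here the surviving (envelope) indices are i = 3, i = 2, i = 1, i = 0.
Intersections between consecutive envelope lines give the roots: for adjacent envelope indices i < j the intersection is x = (a_i − a_j) / (j − i). Reading off the sorted break points: {-5, -1, 3}.
Verification: at each break x_0, at least two indices attain the minimum of min_i(a_i + i · x_0).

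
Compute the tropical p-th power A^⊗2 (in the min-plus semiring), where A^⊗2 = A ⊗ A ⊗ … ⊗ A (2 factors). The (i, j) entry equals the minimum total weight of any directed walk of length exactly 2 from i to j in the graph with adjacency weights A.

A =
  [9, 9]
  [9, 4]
A^⊗2 =
  [18, 13]
  [13, 8]

Each entry (A^⊗2)_ij equals the minimum over all length-2 walks i = v_0 → v_1 → … → v_2 = j of Σ_t A[v_t][v_{t+1}]. For example, for (i, j) = (0, 1) we minimise over 2 possible intermediate vertex sequences; the minimum is 13, attained along the walk 0 → 1 → 1.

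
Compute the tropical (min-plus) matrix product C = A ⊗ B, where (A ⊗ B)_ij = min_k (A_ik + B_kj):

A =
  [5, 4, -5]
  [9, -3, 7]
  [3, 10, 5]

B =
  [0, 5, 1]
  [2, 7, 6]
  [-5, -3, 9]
A ⊗ B =
  [-10, -8, 4]
  [-1, 4, 3]
  [0, 2, 4]

Apply the min-plus product entry-by-entry:
  C[0][0] = min over k of (A[0][0] + B[0][0] = 5 + 0 = 5, A[0][1] + B[1][0] = 4 + 2 = 6, A[0][2] + B[2][0] = -5 + -5 = -10) = -10 (attained at k = 2)
  C[0][1] = min over k of (A[0][0] + B[0][1] = 5 + 5 = 10, A[0][1] + B[1][1] = 4 + 7 = 11, A[0][2] + B[2][1] = -5 + -3 = -8) = -8 (attained at k = 2)
  C[0][2] = min over k of (A[0][0] + B[0][2] = 5 + 1 = 6, A[0][1] + B[1][2] = 4 + 6 = 10, A[0][2] + B[2][2] = -5 + 9 = 4) = 4 (attained at k = 2)
  C[1][0] = min over k of (A[1][0] + B[0][0] = 9 + 0 = 9, A[1][1] + B[1][0] = -3 + 2 = -1, A[1][2] + B[2][0] = 7 + -5 = 2) = -1 (attained at k = 1)
  C[1][1] = min over k of (A[1][0] + B[0][1] = 9 + 5 = 14, A[1][1] + B[1][1] = -3 + 7 = 4, A[1][2] + B[2][1] = 7 + -3 = 4) = 4 (attained at k = 1)
  C[1][2] = min over k of (A[1][0] + B[0][2] = 9 + 1 = 10, A[1][1] + B[1][2] = -3 + 6 = 3, A[1][2] + B[2][2] = 7 + 9 = 16) = 3 (attained at k = 1)
  C[2][0] = min over k of (A[2][0] + B[0][0] = 3 + 0 = 3, A[2][1] + B[1][0] = 10 + 2 = 12, A[2][2] + B[2][0] = 5 + -5 = 0) = 0 (attained at k = 2)
  C[2][1] = min over k of (A[2][0] + B[0][1] = 3 + 5 = 8, A[2][1] + B[1][1] = 10 + 7 = 17, A[2][2] + B[2][1] = 5 + -3 = 2) = 2 (attained at k = 2)
  C[2][2] = min over k of (A[2][0] + B[0][2] = 3 + 1 = 4, A[2][1] + B[1][2] = 10 + 6 = 16, A[2][2] + B[2][2] = 5 + 9 = 14) = 4 (attained at k = 0)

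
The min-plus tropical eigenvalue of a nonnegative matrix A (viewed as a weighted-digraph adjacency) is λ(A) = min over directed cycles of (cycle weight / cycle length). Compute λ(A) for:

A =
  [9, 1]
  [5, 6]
λ(A) = 3

Enumerate directed cycles and compute their means (weight / length). Sample:
  cycle 0 → 0: weight = 9, length = 1, mean = 9/1 ≈ 9.000
  cycle 1 → 1: weight = 6, length = 1, mean = 6/1 ≈ 6.000
  cycle 0 → 1 → 0: weight = 6, length = 2, mean = 6/2 ≈ 3.000
  cycle 1 → 0 → 1: weight = 6, length = 2, mean = 6/2 ≈ 3.000
Minimum mean = 3.000, attained e.g. along the cycle 0 → 1 → 0 with weight 6 and length 2. So λ(A) = 6/2 = 3.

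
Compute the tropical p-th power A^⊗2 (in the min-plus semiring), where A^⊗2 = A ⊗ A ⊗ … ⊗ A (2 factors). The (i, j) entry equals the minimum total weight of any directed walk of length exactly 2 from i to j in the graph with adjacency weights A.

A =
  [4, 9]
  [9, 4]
A^⊗2 =
  [8, 13]
  [13, 8]

Each entry (A^⊗2)_ij equals the minimum over all length-2 walks i = v_0 → v_1 → … → v_2 = j of Σ_t A[v_t][v_{t+1}]. For example, for (i, j) = (0, 1) we minimise over 2 possible intermediate vertex sequences; the minimum is 13, attained along the walk 0 → 0 → 1.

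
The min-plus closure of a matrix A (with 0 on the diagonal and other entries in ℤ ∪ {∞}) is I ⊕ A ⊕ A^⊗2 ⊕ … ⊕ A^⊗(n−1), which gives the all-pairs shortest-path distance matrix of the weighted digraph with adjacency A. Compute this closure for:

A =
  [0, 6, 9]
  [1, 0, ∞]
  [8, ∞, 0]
Closure =
  [0, 6, 9]
  [1, 0, 10]
  [8, 14, 0]

This is the Floyd-Warshall all-pairs shortest-path computation. For each intermediate vertex k = 0, 1, …, 2, update dist[i][j] ← min(dist[i][j], dist[i][k] + dist[k][j]). The final matrix gives, for each (i, j), the minimum total weight of any directed path from i to j (possibly empty when i = j).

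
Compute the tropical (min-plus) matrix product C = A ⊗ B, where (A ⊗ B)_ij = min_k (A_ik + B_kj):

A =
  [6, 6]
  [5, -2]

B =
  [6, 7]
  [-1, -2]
A ⊗ B =
  [5, 4]
  [-3, -4]

Apply the min-plus product entry-by-entry:
  C[0][0] = min over k of (A[0][0] + B[0][0] = 6 + 6 = 12, A[0][1] + B[1][0] = 6 + -1 = 5) = 5 (attained at k = 1)
  C[0][1] = min over k of (A[0][0] + B[0][1] = 6 + 7 = 13, A[0][1] + B[1][1] = 6 + -2 = 4) = 4 (attained at k = 1)
  C[1][0] = min over k of (A[1][0] + B[0][0] = 5 + 6 = 11, A[1][1] + B[1][0] = -2 + -1 = -3) = -3 (attained at k = 1)
  C[1][1] = min over k of (A[1][0] + B[0][1] = 5 + 7 = 12, A[1][1] + B[1][1] = -2 + -2 = -4) = -4 (attained at k = 1)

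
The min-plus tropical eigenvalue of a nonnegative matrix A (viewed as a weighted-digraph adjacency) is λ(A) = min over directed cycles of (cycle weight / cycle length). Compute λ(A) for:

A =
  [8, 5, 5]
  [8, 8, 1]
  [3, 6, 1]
λ(A) = 1

Enumerate directed cycles and compute their means (weight / length). Sample:
  cycle 0 → 0: weight = 8, length = 1, mean = 8/1 ≈ 8.000
  cycle 1 → 1: weight = 8, length = 1, mean = 8/1 ≈ 8.000
  cycle 2 → 2: weight = 1, length = 1, mean = 1/1 ≈ 1.000
  cycle 0 → 1 → 0: weight = 13, length = 2, mean = 13/2 ≈ 6.500
  cycle 0 → 2 → 0: weight = 8, length = 2, mean = 8/2 ≈ 4.000
  cycle 1 → 0 → 1: weight = 13, length = 2, mean = 13/2 ≈ 6.500
Minimum mean = 1.000, attained e.g. along the cycle 2 → 2 with weight 1 and length 1. So λ(A) = 1/1 = 1.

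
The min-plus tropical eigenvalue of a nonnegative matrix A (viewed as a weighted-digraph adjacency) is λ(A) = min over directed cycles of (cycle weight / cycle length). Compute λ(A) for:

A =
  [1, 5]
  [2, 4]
λ(A) = 1

Enumerate directed cycles and compute their means (weight / length). Sample:
  cycle 0 → 0: weight = 1, length = 1, mean = 1/1 ≈ 1.000
  cycle 1 → 1: weight = 4, length = 1, mean = 4/1 ≈ 4.000
  cycle 0 → 1 → 0: weight = 7, length = 2, mean = 7/2 ≈ 3.500
  cycle 1 → 0 → 1: weight = 7, length = 2, mean = 7/2 ≈ 3.500
Minimum mean = 1.000, attained e.g. along the cycle 0 → 0 with weight 1 and length 1. So λ(A) = 1/1 = 1.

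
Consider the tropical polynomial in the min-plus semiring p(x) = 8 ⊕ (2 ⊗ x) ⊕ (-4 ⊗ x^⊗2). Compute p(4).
p(4) = 4

A tropical monomial a ⊗ x^⊗i evaluates to a + i · x. Evaluating each term at x = 4:
  Term 0 contributes 8 + 0 · 4 = 8
  Term 1 contributes 2 + 1 · 4 = 6
  Term 2 contributes -4 + 2 · 4 = 4
p(4) = ⊕ of these = min[8, 6, 4] = 4.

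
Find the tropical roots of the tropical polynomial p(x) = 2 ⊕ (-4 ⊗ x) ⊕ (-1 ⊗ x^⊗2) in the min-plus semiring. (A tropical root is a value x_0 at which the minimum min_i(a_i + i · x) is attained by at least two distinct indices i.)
Roots: {-3, 6}

Each tropical root is a break point of the lower envelope of the lines y = a_i + i · x (there are 3 lines, with slopes 0, 1, ..., 2). Only the lines that attain the minimum somewhere contribute to roots; other lines are dominated. Here the surviving (envelope) indices are i = 2, i = 1, i = 0.
Intersections between consecutive envelope lines give the roots: for adjacent envelope indices i < j the intersection is x = (a_i − a_j) / (j − i). Reading off the sorted break points: {-3, 6}.
Verification: at each break x_0, at least two indices attain the minimum of min_i(a_i + i · x_0).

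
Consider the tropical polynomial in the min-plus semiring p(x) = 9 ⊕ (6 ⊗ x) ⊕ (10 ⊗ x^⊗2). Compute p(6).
p(6) = 9

A tropical monomial a ⊗ x^⊗i evaluates to a + i · x. Evaluating each term at x = 6:
  Term 0 contributes 9 + 0 · 6 = 9
  Term 1 contributes 6 + 1 · 6 = 12
  Term 2 contributes 10 + 2 · 6 = 22
p(6) = ⊕ of these = min[9, 12, 22] = 9.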